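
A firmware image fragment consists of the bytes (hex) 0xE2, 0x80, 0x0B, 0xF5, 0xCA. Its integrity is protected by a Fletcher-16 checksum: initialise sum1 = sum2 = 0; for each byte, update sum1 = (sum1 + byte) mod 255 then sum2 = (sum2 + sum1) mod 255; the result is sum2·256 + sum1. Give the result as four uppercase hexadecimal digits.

Running sums (mod 255):
  after byte 0 (0xE2): sum1=226, sum2=226
  after byte 1 (0x80): sum1=99, sum2=70
  after byte 2 (0x0B): sum1=110, sum2=180
  after byte 3 (0xF5): sum1=100, sum2=25
  after byte 4 (0xCA): sum1=47, sum2=72
Checksum = sum2·256 + sum1 = 72·256 + 47 = 18479 = 0x482F.

482F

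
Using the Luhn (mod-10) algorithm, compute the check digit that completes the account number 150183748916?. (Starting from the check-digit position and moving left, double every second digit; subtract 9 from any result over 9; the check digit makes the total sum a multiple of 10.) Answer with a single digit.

Partial digits right→left: 6 1 9 8 4 7 3 8 1 0 5 1
Double every second digit counting from the check-digit position (so the 1st, 3rd, 5th, ... of the partial from the right).
  doubled (with −9 where >9): 3 9 8 6 2 1 → sum 29
  kept as-is: 1 8 7 8 0 1 → sum 25
Total = 29 + 25 = 54.
Check digit = (10 − (54 mod 10)) mod 10 = 6.

6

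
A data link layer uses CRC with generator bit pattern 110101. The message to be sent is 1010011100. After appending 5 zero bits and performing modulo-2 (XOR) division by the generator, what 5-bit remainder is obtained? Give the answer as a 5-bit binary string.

00010

Append 5 zeros: 101001110000000. Divide by 110101 (XOR where the leading bit is 1):
  pos 0: 101001 XOR 110101 = 011100
  pos 1: 111001 XOR 110101 = 001100
  pos 3: 110010 XOR 110101 = 000111
  pos 6: 111000 XOR 110101 = 001101
  pos 8: 110100 XOR 110101 = 000001
Remainder (last 5 bits) = 00010. This is the CRC / FCS.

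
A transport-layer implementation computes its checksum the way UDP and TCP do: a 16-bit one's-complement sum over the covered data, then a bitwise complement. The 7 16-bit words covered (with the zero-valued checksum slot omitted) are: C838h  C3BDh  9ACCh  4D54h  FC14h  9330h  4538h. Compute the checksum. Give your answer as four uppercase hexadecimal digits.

One's-complement addition (fold any carry out of bit 15 back into bit 0):
  0xC838 + 0xC3BD = 0x18BF5 → wrap carry → 0x8BF6
  0x8BF6 + 0x9ACC = 0x126C2 → wrap carry → 0x26C3
  0x26C3 + 0x4D54 = 0x07417
  0x7417 + 0xFC14 = 0x1702B → wrap carry → 0x702C
  0x702C + 0x9330 = 0x1035C → wrap carry → 0x035D
  0x035D + 0x4538 = 0x04895
One's-complement sum = 0x4895.
Checksum = ~0x4895 & 0xFFFF = 0xB76A.

B76A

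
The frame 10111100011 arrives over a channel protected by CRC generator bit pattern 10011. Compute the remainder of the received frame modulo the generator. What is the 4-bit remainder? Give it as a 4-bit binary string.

Modulo-2 division of 10111100011 by 10011:
  pos 0: 10111 XOR 10011 = 00100
  pos 2: 10010 XOR 10011 = 00001
  pos 6: 10011 XOR 10011 = 00000
Remainder = 0000 (zero — the frame passes the CRC check).

0000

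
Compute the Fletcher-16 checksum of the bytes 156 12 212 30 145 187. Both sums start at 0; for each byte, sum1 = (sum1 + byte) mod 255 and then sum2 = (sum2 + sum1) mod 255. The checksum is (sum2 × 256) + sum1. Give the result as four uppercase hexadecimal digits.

74E8

Running sums (mod 255):
  after byte 0 (156): sum1=156, sum2=156
  after byte 1 (12): sum1=168, sum2=69
  after byte 2 (212): sum1=125, sum2=194
  after byte 3 (30): sum1=155, sum2=94
  after byte 4 (145): sum1=45, sum2=139
  after byte 5 (187): sum1=232, sum2=116
Checksum = sum2·256 + sum1 = 116·256 + 232 = 29928 = 0x74E8.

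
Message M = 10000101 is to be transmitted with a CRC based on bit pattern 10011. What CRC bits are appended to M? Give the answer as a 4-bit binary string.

0001

Append 4 zeros: 100001010000. Divide by 10011 (XOR where the leading bit is 1):
  pos 0: 10000 XOR 10011 = 00011
  pos 3: 11101 XOR 10011 = 01110
  pos 4: 11100 XOR 10011 = 01111
  pos 5: 11110 XOR 10011 = 01101
  pos 6: 11010 XOR 10011 = 01001
  pos 7: 10010 XOR 10011 = 00001
Remainder (last 4 bits) = 0001. This is the CRC / FCS.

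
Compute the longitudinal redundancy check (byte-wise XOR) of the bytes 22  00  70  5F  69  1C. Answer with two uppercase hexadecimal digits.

78

XOR the bytes together:
  start with 0x22
  0x22 ⊕ 0x00 = 0x22
  0x22 ⊕ 0x70 = 0x52
  0x52 ⊕ 0x5F = 0x0D
  0x0D ⊕ 0x69 = 0x64
  0x64 ⊕ 0x1C = 0x78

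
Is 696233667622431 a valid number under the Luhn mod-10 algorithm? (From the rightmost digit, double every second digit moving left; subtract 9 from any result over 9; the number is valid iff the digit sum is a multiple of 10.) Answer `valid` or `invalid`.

From the right, keep odd positions and double even positions (subtract 9 from any doubled value over 9):
  doubled (positions 2,4,...): 6 4 3 3 6 4 9 → sum 35
  kept (positions 1,3,...): 1 4 2 7 6 3 6 6 → sum 35
Total = 70.
70 mod 10 = 0, so the number is valid.

valid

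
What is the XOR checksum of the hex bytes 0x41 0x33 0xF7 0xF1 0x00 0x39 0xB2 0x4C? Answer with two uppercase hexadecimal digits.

XOR the bytes together:
  start with 0x41
  0x41 ⊕ 0x33 = 0x72
  0x72 ⊕ 0xF7 = 0x85
  0x85 ⊕ 0xF1 = 0x74
  0x74 ⊕ 0x00 = 0x74
  0x74 ⊕ 0x39 = 0x4D
  0x4D ⊕ 0xB2 = 0xFF
  0xFF ⊕ 0x4C = 0xB3

B3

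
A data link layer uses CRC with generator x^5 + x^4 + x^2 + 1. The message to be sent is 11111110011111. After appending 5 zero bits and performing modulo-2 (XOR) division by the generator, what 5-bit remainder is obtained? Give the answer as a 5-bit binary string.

01010

Append 5 zeros: 1111111001111100000. Divide by 110101 (XOR where the leading bit is 1):
  pos 0: 111111 XOR 110101 = 001010
  pos 2: 101010 XOR 110101 = 011111
  pos 3: 111110 XOR 110101 = 001011
  pos 5: 101111 XOR 110101 = 011010
  pos 6: 110101 XOR 110101 = 000000
  pos 12: 110000 XOR 110101 = 000101
Remainder (last 5 bits) = 01010. This is the CRC / FCS.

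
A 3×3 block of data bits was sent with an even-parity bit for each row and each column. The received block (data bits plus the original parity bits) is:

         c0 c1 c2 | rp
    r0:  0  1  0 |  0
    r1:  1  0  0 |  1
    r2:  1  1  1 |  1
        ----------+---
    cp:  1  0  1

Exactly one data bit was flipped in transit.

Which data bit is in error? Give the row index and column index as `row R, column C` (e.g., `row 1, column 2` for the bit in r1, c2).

Recompute each row's even parity and compare to rp:
  r0: data parity 1, sent rp 0 → mismatch
  r1: data parity 1, sent rp 1 → ok
  r2: data parity 1, sent rp 1 → ok
Recompute each column's even parity and compare to cp:
  c0: data parity 0, sent cp 1 → mismatch
  c1: data parity 0, sent cp 0 → ok
  c2: data parity 1, sent cp 1 → ok
Exactly one row (r0) and one column (c0) fail → the flipped bit is at their intersection.

row 0, column 0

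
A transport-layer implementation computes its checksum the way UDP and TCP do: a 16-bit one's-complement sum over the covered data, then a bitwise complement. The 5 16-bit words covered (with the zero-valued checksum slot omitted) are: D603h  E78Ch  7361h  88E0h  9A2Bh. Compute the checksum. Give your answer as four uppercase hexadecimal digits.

One's-complement addition (fold any carry out of bit 15 back into bit 0):
  0xD603 + 0xE78C = 0x1BD8F → wrap carry → 0xBD90
  0xBD90 + 0x7361 = 0x130F1 → wrap carry → 0x30F2
  0x30F2 + 0x88E0 = 0x0B9D2
  0xB9D2 + 0x9A2B = 0x153FD → wrap carry → 0x53FE
One's-complement sum = 0x53FE.
Checksum = ~0x53FE & 0xFFFF = 0xAC01.

AC01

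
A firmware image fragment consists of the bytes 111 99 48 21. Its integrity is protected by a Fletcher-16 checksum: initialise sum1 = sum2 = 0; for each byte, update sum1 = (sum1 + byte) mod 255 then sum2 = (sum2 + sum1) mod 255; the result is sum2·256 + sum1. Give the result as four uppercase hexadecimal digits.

5D18

Running sums (mod 255):
  after byte 0 (111): sum1=111, sum2=111
  after byte 1 (99): sum1=210, sum2=66
  after byte 2 (48): sum1=3, sum2=69
  after byte 3 (21): sum1=24, sum2=93
Checksum = sum2·256 + sum1 = 93·256 + 24 = 23832 = 0x5D18.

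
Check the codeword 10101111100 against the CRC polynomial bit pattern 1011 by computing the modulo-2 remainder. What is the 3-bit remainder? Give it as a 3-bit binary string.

Modulo-2 division of 10101111100 by 1011:
  pos 0: 1010 XOR 1011 = 0001
  pos 3: 1111 XOR 1011 = 0100
  pos 4: 1001 XOR 1011 = 0010
  pos 6: 1010 XOR 1011 = 0001
Remainder = 010 (nonzero — an error is detected).

010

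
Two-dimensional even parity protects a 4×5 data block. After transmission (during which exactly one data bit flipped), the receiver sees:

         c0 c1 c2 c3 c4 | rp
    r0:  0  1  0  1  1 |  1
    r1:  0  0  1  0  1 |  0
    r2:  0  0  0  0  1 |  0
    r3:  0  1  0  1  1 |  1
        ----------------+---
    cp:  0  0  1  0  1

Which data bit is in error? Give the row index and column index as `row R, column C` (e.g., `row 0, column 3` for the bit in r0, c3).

Recompute each row's even parity and compare to rp:
  r0: data parity 1, sent rp 1 → ok
  r1: data parity 0, sent rp 0 → ok
  r2: data parity 1, sent rp 0 → mismatch
  r3: data parity 1, sent rp 1 → ok
Recompute each column's even parity and compare to cp:
  c0: data parity 0, sent cp 0 → ok
  c1: data parity 0, sent cp 0 → ok
  c2: data parity 1, sent cp 1 → ok
  c3: data parity 0, sent cp 0 → ok
  c4: data parity 0, sent cp 1 → mismatch
Exactly one row (r2) and one column (c4) fail → the flipped bit is at their intersection.

row 2, column 4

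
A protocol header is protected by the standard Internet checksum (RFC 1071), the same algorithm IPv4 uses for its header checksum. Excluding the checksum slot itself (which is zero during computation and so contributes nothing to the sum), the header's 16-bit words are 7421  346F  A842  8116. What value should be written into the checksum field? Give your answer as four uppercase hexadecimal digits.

2E16

One's-complement addition (fold any carry out of bit 15 back into bit 0):
  0x7421 + 0x346F = 0x0A890
  0xA890 + 0xA842 = 0x150D2 → wrap carry → 0x50D3
  0x50D3 + 0x8116 = 0x0D1E9
One's-complement sum = 0xD1E9.
Checksum = ~0xD1E9 & 0xFFFF = 0x2E16.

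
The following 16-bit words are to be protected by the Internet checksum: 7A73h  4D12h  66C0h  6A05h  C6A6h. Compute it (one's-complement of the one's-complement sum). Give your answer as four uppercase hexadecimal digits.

A10D

One's-complement addition (fold any carry out of bit 15 back into bit 0):
  0x7A73 + 0x4D12 = 0x0C785
  0xC785 + 0x66C0 = 0x12E45 → wrap carry → 0x2E46
  0x2E46 + 0x6A05 = 0x0984B
  0x984B + 0xC6A6 = 0x15EF1 → wrap carry → 0x5EF2
One's-complement sum = 0x5EF2.
Checksum = ~0x5EF2 & 0xFFFF = 0xA10D.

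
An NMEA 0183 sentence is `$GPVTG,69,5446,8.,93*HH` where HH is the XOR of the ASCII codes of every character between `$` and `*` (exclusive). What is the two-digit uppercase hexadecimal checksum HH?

42

XOR the ASCII codes of the payload characters:
  'G' = 0x47 → acc = 0x47
  'P' = 0x50 → acc = 0x17
  'V' = 0x56 → acc = 0x41
  'T' = 0x54 → acc = 0x15
  'G' = 0x47 → acc = 0x52
  ',' = 0x2C → acc = 0x7E
  '6' = 0x36 → acc = 0x48
  '9' = 0x39 → acc = 0x71
  ',' = 0x2C → acc = 0x5D
  '5' = 0x35 → acc = 0x68
  '4' = 0x34 → acc = 0x5C
  '4' = 0x34 → acc = 0x68
  '6' = 0x36 → acc = 0x5E
  ',' = 0x2C → acc = 0x72
  '8' = 0x38 → acc = 0x4A
  '.' = 0x2E → acc = 0x64
  ',' = 0x2C → acc = 0x48
  '9' = 0x39 → acc = 0x71
  '3' = 0x33 → acc = 0x42
Checksum = 0x42.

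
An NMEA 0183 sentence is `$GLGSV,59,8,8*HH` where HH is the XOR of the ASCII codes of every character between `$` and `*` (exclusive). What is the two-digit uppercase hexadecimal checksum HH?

69

XOR the ASCII codes of the payload characters:
  'G' = 0x47 → acc = 0x47
  'L' = 0x4C → acc = 0x0B
  'G' = 0x47 → acc = 0x4C
  'S' = 0x53 → acc = 0x1F
  'V' = 0x56 → acc = 0x49
  ',' = 0x2C → acc = 0x65
  '5' = 0x35 → acc = 0x50
  '9' = 0x39 → acc = 0x69
  ',' = 0x2C → acc = 0x45
  '8' = 0x38 → acc = 0x7D
  ',' = 0x2C → acc = 0x51
  '8' = 0x38 → acc = 0x69
Checksum = 0x69.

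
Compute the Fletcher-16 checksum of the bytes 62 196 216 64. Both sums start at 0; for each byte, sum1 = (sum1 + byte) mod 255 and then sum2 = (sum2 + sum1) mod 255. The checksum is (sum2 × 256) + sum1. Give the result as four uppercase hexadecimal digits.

391C

Running sums (mod 255):
  after byte 0 (62): sum1=62, sum2=62
  after byte 1 (196): sum1=3, sum2=65
  after byte 2 (216): sum1=219, sum2=29
  after byte 3 (64): sum1=28, sum2=57
Checksum = sum2·256 + sum1 = 57·256 + 28 = 14620 = 0x391C.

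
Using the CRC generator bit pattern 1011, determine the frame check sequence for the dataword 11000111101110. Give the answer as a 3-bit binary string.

Append 3 zeros: 11000111101110000. Divide by 1011 (XOR where the leading bit is 1):
  pos 0: 1100 XOR 1011 = 0111
  pos 1: 1110 XOR 1011 = 0101
  pos 2: 1011 XOR 1011 = 0000
  pos 6: 1110 XOR 1011 = 0101
  pos 7: 1011 XOR 1011 = 0000
  pos 11: 1100 XOR 1011 = 0111
  pos 12: 1110 XOR 1011 = 0101
  pos 13: 1010 XOR 1011 = 0001
Remainder (last 3 bits) = 001. This is the CRC / FCS.

001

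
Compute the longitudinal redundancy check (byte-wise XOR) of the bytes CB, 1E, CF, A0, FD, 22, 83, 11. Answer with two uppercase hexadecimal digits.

XOR the bytes together:
  start with 0xCB
  0xCB ⊕ 0x1E = 0xD5
  0xD5 ⊕ 0xCF = 0x1A
  0x1A ⊕ 0xA0 = 0xBA
  0xBA ⊕ 0xFD = 0x47
  0x47 ⊕ 0x22 = 0x65
  0x65 ⊕ 0x83 = 0xE6
  0xE6 ⊕ 0x11 = 0xF7

F7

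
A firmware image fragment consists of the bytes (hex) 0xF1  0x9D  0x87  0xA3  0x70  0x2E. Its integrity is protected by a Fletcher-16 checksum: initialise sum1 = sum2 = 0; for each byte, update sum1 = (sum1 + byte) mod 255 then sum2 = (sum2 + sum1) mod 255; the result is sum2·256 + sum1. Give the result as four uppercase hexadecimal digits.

Running sums (mod 255):
  after byte 0 (0xF1): sum1=241, sum2=241
  after byte 1 (0x9D): sum1=143, sum2=129
  after byte 2 (0x87): sum1=23, sum2=152
  after byte 3 (0xA3): sum1=186, sum2=83
  after byte 4 (0x70): sum1=43, sum2=126
  after byte 5 (0x2E): sum1=89, sum2=215
Checksum = sum2·256 + sum1 = 215·256 + 89 = 55129 = 0xD759.

D759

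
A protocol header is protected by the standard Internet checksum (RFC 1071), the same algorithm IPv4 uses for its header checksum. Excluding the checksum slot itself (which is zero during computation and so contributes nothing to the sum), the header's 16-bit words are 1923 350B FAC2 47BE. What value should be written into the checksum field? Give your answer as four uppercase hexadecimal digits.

One's-complement addition (fold any carry out of bit 15 back into bit 0):
  0x1923 + 0x350B = 0x04E2E
  0x4E2E + 0xFAC2 = 0x148F0 → wrap carry → 0x48F1
  0x48F1 + 0x47BE = 0x090AF
One's-complement sum = 0x90AF.
Checksum = ~0x90AF & 0xFFFF = 0x6F50.

6F50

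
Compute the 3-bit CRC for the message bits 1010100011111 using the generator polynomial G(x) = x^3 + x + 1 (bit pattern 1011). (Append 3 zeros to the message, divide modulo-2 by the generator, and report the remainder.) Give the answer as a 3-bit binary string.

Append 3 zeros: 1010100011111000. Divide by 1011 (XOR where the leading bit is 1):
  pos 0: 1010 XOR 1011 = 0001
  pos 3: 1100 XOR 1011 = 0111
  pos 4: 1110 XOR 1011 = 0101
  pos 5: 1011 XOR 1011 = 0000
  pos 9: 1111 XOR 1011 = 0100
  pos 10: 1000 XOR 1011 = 0011
  pos 12: 1100 XOR 1011 = 0111
Remainder (last 3 bits) = 111. This is the CRC / FCS.

111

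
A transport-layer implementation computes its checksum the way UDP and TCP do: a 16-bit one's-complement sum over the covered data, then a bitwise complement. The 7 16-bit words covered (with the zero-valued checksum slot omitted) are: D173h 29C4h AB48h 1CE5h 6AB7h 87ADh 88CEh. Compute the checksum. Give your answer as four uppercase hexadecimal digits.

C166

One's-complement addition (fold any carry out of bit 15 back into bit 0):
  0xD173 + 0x29C4 = 0x0FB37
  0xFB37 + 0xAB48 = 0x1A67F → wrap carry → 0xA680
  0xA680 + 0x1CE5 = 0x0C365
  0xC365 + 0x6AB7 = 0x12E1C → wrap carry → 0x2E1D
  0x2E1D + 0x87AD = 0x0B5CA
  0xB5CA + 0x88CE = 0x13E98 → wrap carry → 0x3E99
One's-complement sum = 0x3E99.
Checksum = ~0x3E99 & 0xFFFF = 0xC166.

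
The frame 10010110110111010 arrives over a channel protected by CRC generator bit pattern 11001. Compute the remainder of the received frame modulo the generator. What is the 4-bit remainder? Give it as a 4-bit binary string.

0010

Modulo-2 division of 10010110110111010 by 11001:
  pos 0: 10010 XOR 11001 = 01011
  pos 1: 10111 XOR 11001 = 01110
  pos 2: 11101 XOR 11001 = 00100
  pos 4: 10001 XOR 11001 = 01000
  pos 5: 10001 XOR 11001 = 01000
  pos 6: 10000 XOR 11001 = 01001
  pos 7: 10011 XOR 11001 = 01010
  pos 8: 10101 XOR 11001 = 01100
  pos 9: 11001 XOR 11001 = 00000
Remainder = 0010 (nonzero — an error is detected).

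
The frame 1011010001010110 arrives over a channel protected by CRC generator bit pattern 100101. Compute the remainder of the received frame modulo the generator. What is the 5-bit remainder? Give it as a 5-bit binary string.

00000

Modulo-2 division of 1011010001010110 by 100101:
  pos 0: 101101 XOR 100101 = 001000
  pos 2: 100000 XOR 100101 = 000101
  pos 5: 101010 XOR 100101 = 001111
  pos 7: 111110 XOR 100101 = 011011
  pos 8: 110111 XOR 100101 = 010010
  pos 9: 100101 XOR 100101 = 000000
Remainder = 00000 (zero — the frame passes the CRC check).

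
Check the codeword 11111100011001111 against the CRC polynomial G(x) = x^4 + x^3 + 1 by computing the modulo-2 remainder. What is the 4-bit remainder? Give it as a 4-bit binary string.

0000

Modulo-2 division of 11111100011001111 by 11001:
  pos 0: 11111 XOR 11001 = 00110
  pos 2: 11010 XOR 11001 = 00011
  pos 5: 11001 XOR 11001 = 00000
  pos 10: 10011 XOR 11001 = 01010
  pos 11: 10101 XOR 11001 = 01100
  pos 12: 11001 XOR 11001 = 00000
Remainder = 0000 (zero — the frame passes the CRC check).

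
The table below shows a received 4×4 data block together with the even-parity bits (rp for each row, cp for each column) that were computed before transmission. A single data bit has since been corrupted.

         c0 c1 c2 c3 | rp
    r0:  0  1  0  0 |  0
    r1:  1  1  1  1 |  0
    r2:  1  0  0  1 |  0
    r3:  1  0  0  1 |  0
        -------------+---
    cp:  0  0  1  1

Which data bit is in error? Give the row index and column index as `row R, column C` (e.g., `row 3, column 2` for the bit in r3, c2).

row 0, column 0

Recompute each row's even parity and compare to rp:
  r0: data parity 1, sent rp 0 → mismatch
  r1: data parity 0, sent rp 0 → ok
  r2: data parity 0, sent rp 0 → ok
  r3: data parity 0, sent rp 0 → ok
Recompute each column's even parity and compare to cp:
  c0: data parity 1, sent cp 0 → mismatch
  c1: data parity 0, sent cp 0 → ok
  c2: data parity 1, sent cp 1 → ok
  c3: data parity 1, sent cp 1 → ok
Exactly one row (r0) and one column (c0) fail → the flipped bit is at their intersection.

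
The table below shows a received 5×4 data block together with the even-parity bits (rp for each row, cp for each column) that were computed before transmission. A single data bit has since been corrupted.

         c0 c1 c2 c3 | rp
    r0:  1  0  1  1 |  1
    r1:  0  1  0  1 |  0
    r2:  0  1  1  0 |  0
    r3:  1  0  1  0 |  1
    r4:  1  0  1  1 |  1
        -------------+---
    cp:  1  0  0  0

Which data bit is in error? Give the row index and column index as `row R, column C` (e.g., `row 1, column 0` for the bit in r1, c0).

Recompute each row's even parity and compare to rp:
  r0: data parity 1, sent rp 1 → ok
  r1: data parity 0, sent rp 0 → ok
  r2: data parity 0, sent rp 0 → ok
  r3: data parity 0, sent rp 1 → mismatch
  r4: data parity 1, sent rp 1 → ok
Recompute each column's even parity and compare to cp:
  c0: data parity 1, sent cp 1 → ok
  c1: data parity 0, sent cp 0 → ok
  c2: data parity 0, sent cp 0 → ok
  c3: data parity 1, sent cp 0 → mismatch
Exactly one row (r3) and one column (c3) fail → the flipped bit is at their intersection.

row 3, column 3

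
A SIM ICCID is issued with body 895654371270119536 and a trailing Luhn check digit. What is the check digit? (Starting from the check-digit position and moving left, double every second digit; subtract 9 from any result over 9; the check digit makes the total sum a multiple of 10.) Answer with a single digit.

Partial digits right→left: 6 3 5 9 1 1 0 7 2 1 7 3 4 5 6 5 9 8
Double every second digit counting from the check-digit position (so the 1st, 3rd, 5th, ... of the partial from the right).
  doubled (with −9 where >9): 3 1 2 0 4 5 8 3 9 → sum 35
  kept as-is: 3 9 1 7 1 3 5 5 8 → sum 42
Total = 35 + 42 = 77.
Check digit = (10 − (77 mod 10)) mod 10 = 3.

3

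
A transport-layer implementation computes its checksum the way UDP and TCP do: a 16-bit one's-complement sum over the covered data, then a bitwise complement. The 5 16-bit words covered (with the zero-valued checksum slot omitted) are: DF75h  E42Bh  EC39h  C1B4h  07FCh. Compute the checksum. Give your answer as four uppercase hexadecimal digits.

One's-complement addition (fold any carry out of bit 15 back into bit 0):
  0xDF75 + 0xE42B = 0x1C3A0 → wrap carry → 0xC3A1
  0xC3A1 + 0xEC39 = 0x1AFDA → wrap carry → 0xAFDB
  0xAFDB + 0xC1B4 = 0x1718F → wrap carry → 0x7190
  0x7190 + 0x07FC = 0x0798C
One's-complement sum = 0x798C.
Checksum = ~0x798C & 0xFFFF = 0x8673.

8673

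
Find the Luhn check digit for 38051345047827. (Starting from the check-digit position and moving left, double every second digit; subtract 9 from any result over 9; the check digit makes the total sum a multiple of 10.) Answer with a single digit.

8

Partial digits right→left: 7 2 8 7 4 0 5 4 3 1 5 0 8 3
Double every second digit counting from the check-digit position (so the 1st, 3rd, 5th, ... of the partial from the right).
  doubled (with −9 where >9): 5 7 8 1 6 1 7 → sum 35
  kept as-is: 2 7 0 4 1 0 3 → sum 17
Total = 35 + 17 = 52.
Check digit = (10 − (52 mod 10)) mod 10 = 8.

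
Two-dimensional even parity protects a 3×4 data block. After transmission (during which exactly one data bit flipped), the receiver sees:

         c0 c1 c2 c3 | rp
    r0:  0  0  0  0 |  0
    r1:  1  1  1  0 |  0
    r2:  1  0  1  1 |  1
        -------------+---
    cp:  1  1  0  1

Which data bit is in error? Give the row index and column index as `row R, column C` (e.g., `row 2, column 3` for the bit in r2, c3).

Recompute each row's even parity and compare to rp:
  r0: data parity 0, sent rp 0 → ok
  r1: data parity 1, sent rp 0 → mismatch
  r2: data parity 1, sent rp 1 → ok
Recompute each column's even parity and compare to cp:
  c0: data parity 0, sent cp 1 → mismatch
  c1: data parity 1, sent cp 1 → ok
  c2: data parity 0, sent cp 0 → ok
  c3: data parity 1, sent cp 1 → ok
Exactly one row (r1) and one column (c0) fail → the flipped bit is at their intersection.

row 1, column 0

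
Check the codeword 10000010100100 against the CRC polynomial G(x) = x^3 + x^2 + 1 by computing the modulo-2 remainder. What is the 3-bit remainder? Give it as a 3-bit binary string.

000

Modulo-2 division of 10000010100100 by 1101:
  pos 0: 1000 XOR 1101 = 0101
  pos 1: 1010 XOR 1101 = 0111
  pos 2: 1110 XOR 1101 = 0011
  pos 4: 1110 XOR 1101 = 0011
  pos 6: 1110 XOR 1101 = 0011
  pos 8: 1101 XOR 1101 = 0000
Remainder = 000 (zero — the frame passes the CRC check).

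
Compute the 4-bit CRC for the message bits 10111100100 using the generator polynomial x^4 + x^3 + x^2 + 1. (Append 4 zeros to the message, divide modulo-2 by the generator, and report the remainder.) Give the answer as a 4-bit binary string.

Append 4 zeros: 101111001000000. Divide by 11101 (XOR where the leading bit is 1):
  pos 0: 10111 XOR 11101 = 01010
  pos 1: 10101 XOR 11101 = 01000
  pos 2: 10000 XOR 11101 = 01101
  pos 3: 11010 XOR 11101 = 00111
  pos 5: 11110 XOR 11101 = 00011
  pos 8: 11000 XOR 11101 = 00101
  pos 10: 10100 XOR 11101 = 01001
Remainder (last 4 bits) = 1001. This is the CRC / FCS.

1001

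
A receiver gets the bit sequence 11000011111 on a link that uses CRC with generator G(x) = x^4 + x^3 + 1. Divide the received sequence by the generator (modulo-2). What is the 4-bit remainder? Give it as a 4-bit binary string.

Modulo-2 division of 11000011111 by 11001:
  pos 0: 11000 XOR 11001 = 00001
  pos 4: 10111 XOR 11001 = 01110
  pos 5: 11101 XOR 11001 = 00100
Remainder = 1001 (nonzero — an error is detected).

1001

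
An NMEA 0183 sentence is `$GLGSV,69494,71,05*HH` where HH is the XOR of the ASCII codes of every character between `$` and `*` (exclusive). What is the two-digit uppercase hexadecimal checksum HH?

50

XOR the ASCII codes of the payload characters:
  'G' = 0x47 → acc = 0x47
  'L' = 0x4C → acc = 0x0B
  'G' = 0x47 → acc = 0x4C
  'S' = 0x53 → acc = 0x1F
  'V' = 0x56 → acc = 0x49
  ',' = 0x2C → acc = 0x65
  '6' = 0x36 → acc = 0x53
  '9' = 0x39 → acc = 0x6A
  '4' = 0x34 → acc = 0x5E
  '9' = 0x39 → acc = 0x67
  '4' = 0x34 → acc = 0x53
  ',' = 0x2C → acc = 0x7F
  '7' = 0x37 → acc = 0x48
  '1' = 0x31 → acc = 0x79
  ',' = 0x2C → acc = 0x55
  '0' = 0x30 → acc = 0x65
  '5' = 0x35 → acc = 0x50
Checksum = 0x50.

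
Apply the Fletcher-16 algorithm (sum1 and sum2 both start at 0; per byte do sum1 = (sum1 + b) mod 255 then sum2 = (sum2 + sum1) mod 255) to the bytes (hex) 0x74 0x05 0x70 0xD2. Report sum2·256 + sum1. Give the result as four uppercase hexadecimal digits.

94BC

Running sums (mod 255):
  after byte 0 (0x74): sum1=116, sum2=116
  after byte 1 (0x05): sum1=121, sum2=237
  after byte 2 (0x70): sum1=233, sum2=215
  after byte 3 (0xD2): sum1=188, sum2=148
Checksum = sum2·256 + sum1 = 148·256 + 188 = 38076 = 0x94BC.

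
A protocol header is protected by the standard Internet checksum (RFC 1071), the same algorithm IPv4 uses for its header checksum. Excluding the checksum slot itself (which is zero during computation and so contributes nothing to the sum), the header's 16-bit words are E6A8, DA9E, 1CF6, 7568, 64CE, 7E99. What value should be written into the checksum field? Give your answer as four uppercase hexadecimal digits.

One's-complement addition (fold any carry out of bit 15 back into bit 0):
  0xE6A8 + 0xDA9E = 0x1C146 → wrap carry → 0xC147
  0xC147 + 0x1CF6 = 0x0DE3D
  0xDE3D + 0x7568 = 0x153A5 → wrap carry → 0x53A6
  0x53A6 + 0x64CE = 0x0B874
  0xB874 + 0x7E99 = 0x1370D → wrap carry → 0x370E
One's-complement sum = 0x370E.
Checksum = ~0x370E & 0xFFFF = 0xC8F1.

C8F1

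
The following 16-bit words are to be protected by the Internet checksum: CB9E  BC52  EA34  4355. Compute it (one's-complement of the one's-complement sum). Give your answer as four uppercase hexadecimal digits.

One's-complement addition (fold any carry out of bit 15 back into bit 0):
  0xCB9E + 0xBC52 = 0x187F0 → wrap carry → 0x87F1
  0x87F1 + 0xEA34 = 0x17225 → wrap carry → 0x7226
  0x7226 + 0x4355 = 0x0B57B
One's-complement sum = 0xB57B.
Checksum = ~0xB57B & 0xFFFF = 0x4A84.

4A84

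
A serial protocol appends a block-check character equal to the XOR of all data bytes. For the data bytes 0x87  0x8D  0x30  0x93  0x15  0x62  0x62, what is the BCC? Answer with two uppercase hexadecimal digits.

BC

XOR the bytes together:
  start with 0x87
  0x87 ⊕ 0x8D = 0x0A
  0x0A ⊕ 0x30 = 0x3A
  0x3A ⊕ 0x93 = 0xA9
  0xA9 ⊕ 0x15 = 0xBC
  0xBC ⊕ 0x62 = 0xDE
  0xDE ⊕ 0x62 = 0xBC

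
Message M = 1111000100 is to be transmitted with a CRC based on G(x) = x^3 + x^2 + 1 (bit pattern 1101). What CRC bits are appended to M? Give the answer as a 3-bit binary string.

110

Append 3 zeros: 1111000100000. Divide by 1101 (XOR where the leading bit is 1):
  pos 0: 1111 XOR 1101 = 0010
  pos 2: 1000 XOR 1101 = 0101
  pos 3: 1010 XOR 1101 = 0111
  pos 4: 1111 XOR 1101 = 0010
  pos 6: 1000 XOR 1101 = 0101
  pos 7: 1010 XOR 1101 = 0111
  pos 8: 1110 XOR 1101 = 0011
Remainder (last 3 bits) = 110. This is the CRC / FCS.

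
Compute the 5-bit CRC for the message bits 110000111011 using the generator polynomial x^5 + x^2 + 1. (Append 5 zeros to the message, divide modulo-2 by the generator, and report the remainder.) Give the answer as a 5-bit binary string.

01101

Append 5 zeros: 11000011101100000. Divide by 100101 (XOR where the leading bit is 1):
  pos 0: 110000 XOR 100101 = 010101
  pos 1: 101011 XOR 100101 = 001110
  pos 3: 111011 XOR 100101 = 011110
  pos 4: 111100 XOR 100101 = 011001
  pos 5: 110011 XOR 100101 = 010110
  pos 6: 101101 XOR 100101 = 001000
  pos 8: 100000 XOR 100101 = 000101
  pos 11: 101000 XOR 100101 = 001101
Remainder (last 5 bits) = 01101. This is the CRC / FCS.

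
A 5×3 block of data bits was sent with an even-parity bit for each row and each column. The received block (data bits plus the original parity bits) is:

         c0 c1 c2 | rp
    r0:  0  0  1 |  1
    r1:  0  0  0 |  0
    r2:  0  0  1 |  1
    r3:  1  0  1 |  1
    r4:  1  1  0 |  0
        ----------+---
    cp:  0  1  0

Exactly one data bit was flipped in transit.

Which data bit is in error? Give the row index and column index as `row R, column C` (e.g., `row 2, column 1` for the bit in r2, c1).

row 3, column 2

Recompute each row's even parity and compare to rp:
  r0: data parity 1, sent rp 1 → ok
  r1: data parity 0, sent rp 0 → ok
  r2: data parity 1, sent rp 1 → ok
  r3: data parity 0, sent rp 1 → mismatch
  r4: data parity 0, sent rp 0 → ok
Recompute each column's even parity and compare to cp:
  c0: data parity 0, sent cp 0 → ok
  c1: data parity 1, sent cp 1 → ok
  c2: data parity 1, sent cp 0 → mismatch
Exactly one row (r3) and one column (c2) fail → the flipped bit is at their intersection.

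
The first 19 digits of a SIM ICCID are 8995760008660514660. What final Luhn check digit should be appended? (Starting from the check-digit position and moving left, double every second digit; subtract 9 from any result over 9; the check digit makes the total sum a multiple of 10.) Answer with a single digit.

Partial digits right→left: 0 6 6 4 1 5 0 6 6 8 0 0 0 6 7 5 9 9 8
Double every second digit counting from the check-digit position (so the 1st, 3rd, 5th, ... of the partial from the right).
  doubled (with −9 where >9): 0 3 2 0 3 0 0 5 9 7 → sum 29
  kept as-is: 6 4 5 6 8 0 6 5 9 → sum 49
Total = 29 + 49 = 78.
Check digit = (10 − (78 mod 10)) mod 10 = 2.

2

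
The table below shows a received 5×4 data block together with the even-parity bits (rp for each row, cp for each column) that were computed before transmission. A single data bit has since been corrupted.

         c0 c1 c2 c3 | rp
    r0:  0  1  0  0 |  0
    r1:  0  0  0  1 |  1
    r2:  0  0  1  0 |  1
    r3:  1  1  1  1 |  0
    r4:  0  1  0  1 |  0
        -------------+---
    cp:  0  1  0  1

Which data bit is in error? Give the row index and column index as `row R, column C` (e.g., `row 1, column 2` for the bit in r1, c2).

row 0, column 0

Recompute each row's even parity and compare to rp:
  r0: data parity 1, sent rp 0 → mismatch
  r1: data parity 1, sent rp 1 → ok
  r2: data parity 1, sent rp 1 → ok
  r3: data parity 0, sent rp 0 → ok
  r4: data parity 0, sent rp 0 → ok
Recompute each column's even parity and compare to cp:
  c0: data parity 1, sent cp 0 → mismatch
  c1: data parity 1, sent cp 1 → ok
  c2: data parity 0, sent cp 0 → ok
  c3: data parity 1, sent cp 1 → ok
Exactly one row (r0) and one column (c0) fail → the flipped bit is at their intersection.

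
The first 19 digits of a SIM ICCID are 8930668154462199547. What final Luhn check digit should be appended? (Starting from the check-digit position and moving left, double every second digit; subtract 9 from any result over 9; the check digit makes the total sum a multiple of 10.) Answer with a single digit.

9

Partial digits right→left: 7 4 5 9 9 1 2 6 4 4 5 1 8 6 6 0 3 9 8
Double every second digit counting from the check-digit position (so the 1st, 3rd, 5th, ... of the partial from the right).
  doubled (with −9 where >9): 5 1 9 4 8 1 7 3 6 7 → sum 51
  kept as-is: 4 9 1 6 4 1 6 0 9 → sum 40
Total = 51 + 40 = 91.
Check digit = (10 − (91 mod 10)) mod 10 = 9.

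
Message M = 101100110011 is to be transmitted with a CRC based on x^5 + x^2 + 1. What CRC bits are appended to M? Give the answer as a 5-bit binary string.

11110

Append 5 zeros: 10110011001100000. Divide by 100101 (XOR where the leading bit is 1):
  pos 0: 101100 XOR 100101 = 001001
  pos 2: 100111 XOR 100101 = 000010
  pos 6: 100011 XOR 100101 = 000110
  pos 9: 110000 XOR 100101 = 010101
  pos 10: 101010 XOR 100101 = 001111
Remainder (last 5 bits) = 11110. This is the CRC / FCS.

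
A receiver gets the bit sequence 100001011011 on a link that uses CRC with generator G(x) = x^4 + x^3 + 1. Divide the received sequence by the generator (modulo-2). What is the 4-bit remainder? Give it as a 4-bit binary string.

Modulo-2 division of 100001011011 by 11001:
  pos 0: 10000 XOR 11001 = 01001
  pos 1: 10011 XOR 11001 = 01010
  pos 2: 10100 XOR 11001 = 01101
  pos 3: 11011 XOR 11001 = 00010
  pos 6: 10101 XOR 11001 = 01100
  pos 7: 11001 XOR 11001 = 00000
Remainder = 0000 (zero — the frame passes the CRC check).

0000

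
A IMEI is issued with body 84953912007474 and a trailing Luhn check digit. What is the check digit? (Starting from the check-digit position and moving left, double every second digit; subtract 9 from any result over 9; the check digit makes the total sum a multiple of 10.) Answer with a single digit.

Partial digits right→left: 4 7 4 7 0 0 2 1 9 3 5 9 4 8
Double every second digit counting from the check-digit position (so the 1st, 3rd, 5th, ... of the partial from the right).
  doubled (with −9 where >9): 8 8 0 4 9 1 8 → sum 38
  kept as-is: 7 7 0 1 3 9 8 → sum 35
Total = 38 + 35 = 73.
Check digit = (10 − (73 mod 10)) mod 10 = 7.

7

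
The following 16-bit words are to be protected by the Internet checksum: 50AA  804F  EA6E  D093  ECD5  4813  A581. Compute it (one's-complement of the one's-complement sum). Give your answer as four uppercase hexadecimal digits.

One's-complement addition (fold any carry out of bit 15 back into bit 0):
  0x50AA + 0x804F = 0x0D0F9
  0xD0F9 + 0xEA6E = 0x1BB67 → wrap carry → 0xBB68
  0xBB68 + 0xD093 = 0x18BFB → wrap carry → 0x8BFC
  0x8BFC + 0xECD5 = 0x178D1 → wrap carry → 0x78D2
  0x78D2 + 0x4813 = 0x0C0E5
  0xC0E5 + 0xA581 = 0x16666 → wrap carry → 0x6667
One's-complement sum = 0x6667.
Checksum = ~0x6667 & 0xFFFF = 0x9998.

9998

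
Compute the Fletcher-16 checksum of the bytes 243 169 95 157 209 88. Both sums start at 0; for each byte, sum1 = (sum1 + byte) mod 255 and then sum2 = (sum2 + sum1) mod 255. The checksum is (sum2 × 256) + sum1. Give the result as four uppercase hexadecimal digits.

5AC4

Running sums (mod 255):
  after byte 0 (243): sum1=243, sum2=243
  after byte 1 (169): sum1=157, sum2=145
  after byte 2 (95): sum1=252, sum2=142
  after byte 3 (157): sum1=154, sum2=41
  after byte 4 (209): sum1=108, sum2=149
  after byte 5 (88): sum1=196, sum2=90
Checksum = sum2·256 + sum1 = 90·256 + 196 = 23236 = 0x5AC4.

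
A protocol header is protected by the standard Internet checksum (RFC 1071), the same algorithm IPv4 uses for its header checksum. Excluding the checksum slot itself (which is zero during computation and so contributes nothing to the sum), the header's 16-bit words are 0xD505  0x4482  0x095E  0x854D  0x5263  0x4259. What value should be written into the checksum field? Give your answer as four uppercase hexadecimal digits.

C30F

One's-complement addition (fold any carry out of bit 15 back into bit 0):
  0xD505 + 0x4482 = 0x11987 → wrap carry → 0x1988
  0x1988 + 0x095E = 0x022E6
  0x22E6 + 0x854D = 0x0A833
  0xA833 + 0x5263 = 0x0FA96
  0xFA96 + 0x4259 = 0x13CEF → wrap carry → 0x3CF0
One's-complement sum = 0x3CF0.
Checksum = ~0x3CF0 & 0xFFFF = 0xC30F.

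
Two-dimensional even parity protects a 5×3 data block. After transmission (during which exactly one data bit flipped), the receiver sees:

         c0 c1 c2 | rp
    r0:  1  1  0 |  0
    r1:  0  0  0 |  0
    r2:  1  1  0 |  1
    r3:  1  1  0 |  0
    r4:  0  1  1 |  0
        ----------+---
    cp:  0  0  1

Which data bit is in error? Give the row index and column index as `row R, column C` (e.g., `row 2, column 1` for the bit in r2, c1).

Recompute each row's even parity and compare to rp:
  r0: data parity 0, sent rp 0 → ok
  r1: data parity 0, sent rp 0 → ok
  r2: data parity 0, sent rp 1 → mismatch
  r3: data parity 0, sent rp 0 → ok
  r4: data parity 0, sent rp 0 → ok
Recompute each column's even parity and compare to cp:
  c0: data parity 1, sent cp 0 → mismatch
  c1: data parity 0, sent cp 0 → ok
  c2: data parity 1, sent cp 1 → ok
Exactly one row (r2) and one column (c0) fail → the flipped bit is at their intersection.

row 2, column 0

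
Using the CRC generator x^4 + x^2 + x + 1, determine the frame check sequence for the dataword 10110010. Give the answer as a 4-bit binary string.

1111

Append 4 zeros: 101100100000. Divide by 10111 (XOR where the leading bit is 1):
  pos 0: 10110 XOR 10111 = 00001
  pos 4: 10100 XOR 10111 = 00011
  pos 7: 11000 XOR 10111 = 01111
Remainder (last 4 bits) = 1111. This is the CRC / FCS.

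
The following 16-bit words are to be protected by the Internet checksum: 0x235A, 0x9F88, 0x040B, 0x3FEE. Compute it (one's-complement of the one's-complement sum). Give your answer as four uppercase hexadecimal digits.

F923

One's-complement addition (fold any carry out of bit 15 back into bit 0):
  0x235A + 0x9F88 = 0x0C2E2
  0xC2E2 + 0x040B = 0x0C6ED
  0xC6ED + 0x3FEE = 0x106DB → wrap carry → 0x06DC
One's-complement sum = 0x06DC.
Checksum = ~0x06DC & 0xFFFF = 0xF923.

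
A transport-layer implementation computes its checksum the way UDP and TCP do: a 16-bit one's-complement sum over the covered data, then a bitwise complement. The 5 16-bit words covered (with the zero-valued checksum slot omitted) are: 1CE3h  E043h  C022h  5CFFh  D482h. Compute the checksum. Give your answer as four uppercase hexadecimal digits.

One's-complement addition (fold any carry out of bit 15 back into bit 0):
  0x1CE3 + 0xE043 = 0x0FD26
  0xFD26 + 0xC022 = 0x1BD48 → wrap carry → 0xBD49
  0xBD49 + 0x5CFF = 0x11A48 → wrap carry → 0x1A49
  0x1A49 + 0xD482 = 0x0EECB
One's-complement sum = 0xEECB.
Checksum = ~0xEECB & 0xFFFF = 0x1134.

1134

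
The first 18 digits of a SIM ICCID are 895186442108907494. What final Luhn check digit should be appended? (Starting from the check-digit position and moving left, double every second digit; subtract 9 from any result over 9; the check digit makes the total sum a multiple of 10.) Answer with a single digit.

Partial digits right→left: 4 9 4 7 0 9 8 0 1 2 4 4 6 8 1 5 9 8
Double every second digit counting from the check-digit position (so the 1st, 3rd, 5th, ... of the partial from the right).
  doubled (with −9 where >9): 8 8 0 7 2 8 3 2 9 → sum 47
  kept as-is: 9 7 9 0 2 4 8 5 8 → sum 52
Total = 47 + 52 = 99.
Check digit = (10 − (99 mod 10)) mod 10 = 1.

1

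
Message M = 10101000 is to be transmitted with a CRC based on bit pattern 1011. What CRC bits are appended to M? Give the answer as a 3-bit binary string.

Append 3 zeros: 10101000000. Divide by 1011 (XOR where the leading bit is 1):
  pos 0: 1010 XOR 1011 = 0001
  pos 3: 1100 XOR 1011 = 0111
  pos 4: 1110 XOR 1011 = 0101
  pos 5: 1010 XOR 1011 = 0001
Remainder (last 3 bits) = 100. This is the CRC / FCS.

100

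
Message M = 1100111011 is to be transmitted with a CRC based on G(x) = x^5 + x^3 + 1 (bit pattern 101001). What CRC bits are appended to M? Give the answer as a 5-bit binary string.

11001

Append 5 zeros: 110011101100000. Divide by 101001 (XOR where the leading bit is 1):
  pos 0: 110011 XOR 101001 = 011010
  pos 1: 110101 XOR 101001 = 011100
  pos 2: 111000 XOR 101001 = 010001
  pos 3: 100011 XOR 101001 = 001010
  pos 5: 101010 XOR 101001 = 000011
  pos 9: 110000 XOR 101001 = 011001
Remainder (last 5 bits) = 11001. This is the CRC / FCS.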